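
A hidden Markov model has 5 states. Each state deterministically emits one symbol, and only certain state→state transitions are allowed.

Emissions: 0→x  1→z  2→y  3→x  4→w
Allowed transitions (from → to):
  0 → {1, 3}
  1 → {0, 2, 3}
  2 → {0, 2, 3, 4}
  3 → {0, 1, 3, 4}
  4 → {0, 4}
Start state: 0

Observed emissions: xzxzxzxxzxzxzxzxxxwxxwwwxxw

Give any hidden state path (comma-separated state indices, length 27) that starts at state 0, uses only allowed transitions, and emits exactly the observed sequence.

0,1,3,1,0,1,3,0,1,3,1,3,1,0,1,3,0,3,4,0,3,4,4,4,0,3,4

  t0 'x' -> {0,3}, take 0 (start)
  t1 'z' -> {1}, take 1 (0->1 ok)
  t2 'x' -> {0,3}, take 3 (1->3 ok)
  t3 'z' -> {1}, take 1 (3->1 ok)
  t4 'x' -> {0,3}, take 0 (1->0 ok)
  t5 'z' -> {1}, take 1 (0->1 ok)
  t6 'x' -> {0,3}, take 3 (1->3 ok)
  t7 'x' -> {0,3}, take 0 (3->0 ok)
  t8 'z' -> {1}, take 1 (0->1 ok)
  t9 'x' -> {0,3}, take 3 (1->3 ok)
  t10 'z' -> {1}, take 1 (3->1 ok)
  t11 'x' -> {0,3}, take 3 (1->3 ok)
  t12 'z' -> {1}, take 1 (3->1 ok)
  t13 'x' -> {0,3}, take 0 (1->0 ok)
  t14 'z' -> {1}, take 1 (0->1 ok)
  t15 'x' -> {0,3}, take 3 (1->3 ok)
  t16 'x' -> {0,3}, take 0 (3->0 ok)
  t17 'x' -> {0,3}, take 3 (0->3 ok)
  t18 'w' -> {4}, take 4 (3->4 ok)
  t19 'x' -> {0,3}, take 0 (4->0 ok)
  t20 'x' -> {0,3}, take 3 (0->3 ok)
  t21 'w' -> {4}, take 4 (3->4 ok)
  t22 'w' -> {4}, take 4 (4->4 ok)
  t23 'w' -> {4}, take 4 (4->4 ok)
  t24 'x' -> {0,3}, take 0 (4->0 ok)
  t25 'x' -> {0,3}, take 3 (0->3 ok)
  t26 'w' -> {4}, take 4 (3->4 ok)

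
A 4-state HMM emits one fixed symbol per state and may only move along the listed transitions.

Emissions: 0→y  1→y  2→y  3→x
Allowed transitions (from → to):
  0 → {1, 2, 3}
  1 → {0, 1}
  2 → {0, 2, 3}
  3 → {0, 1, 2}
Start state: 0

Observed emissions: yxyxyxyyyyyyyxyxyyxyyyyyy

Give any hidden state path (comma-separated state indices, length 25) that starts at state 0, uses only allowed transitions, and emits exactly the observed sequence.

0,3,0,3,2,3,0,1,1,1,0,1,0,3,0,3,0,2,3,0,1,1,1,1,0

  pos 0: y in {0,1,2}, choose 0; start
  pos 1: x in {3}, choose 3; 0->3 ok
  pos 2: y in {0,1,2}, choose 0; 3->0 ok
  pos 3: x in {3}, choose 3; 0->3 ok
  pos 4: y in {0,1,2}, choose 2; 3->2 ok
  pos 5: x in {3}, choose 3; 2->3 ok
  pos 6: y in {0,1,2}, choose 0; 3->0 ok
  pos 7: y in {0,1,2}, choose 1; 0->1 ok
  pos 8: y in {0,1,2}, choose 1; 1->1 ok
  pos 9: y in {0,1,2}, choose 1; 1->1 ok
  pos 10: y in {0,1,2}, choose 0; 1->0 ok
  pos 11: y in {0,1,2}, choose 1; 0->1 ok
  pos 12: y in {0,1,2}, choose 0; 1->0 ok
  pos 13: x in {3}, choose 3; 0->3 ok
  pos 14: y in {0,1,2}, choose 0; 3->0 ok
  pos 15: x in {3}, choose 3; 0->3 ok
  pos 16: y in {0,1,2}, choose 0; 3->0 ok
  pos 17: y in {0,1,2}, choose 2; 0->2 ok
  pos 18: x in {3}, choose 3; 2->3 ok
  pos 19: y in {0,1,2}, choose 0; 3->0 ok
  pos 20: y in {0,1,2}, choose 1; 0->1 ok
  pos 21: y in {0,1,2}, choose 1; 1->1 ok
  pos 22: y in {0,1,2}, choose 1; 1->1 ok
  pos 23: y in {0,1,2}, choose 1; 1->1 ok
  pos 24: y in {0,1,2}, choose 0; 1->0 ok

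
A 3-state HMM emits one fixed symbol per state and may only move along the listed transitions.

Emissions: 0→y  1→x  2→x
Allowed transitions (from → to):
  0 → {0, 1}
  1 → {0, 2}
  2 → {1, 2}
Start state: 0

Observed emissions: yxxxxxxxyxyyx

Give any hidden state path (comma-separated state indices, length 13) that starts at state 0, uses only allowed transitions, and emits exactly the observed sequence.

0,1,2,2,2,1,2,1,0,1,0,0,1

  t0 'y' -> {0}, take 0 (start)
  t1 'x' -> {1,2}, take 1 (0->1 ok)
  t2 'x' -> {1,2}, take 2 (1->2 ok)
  t3 'x' -> {1,2}, take 2 (2->2 ok)
  t4 'x' -> {1,2}, take 2 (2->2 ok)
  t5 'x' -> {1,2}, take 1 (2->1 ok)
  t6 'x' -> {1,2}, take 2 (1->2 ok)
  t7 'x' -> {1,2}, take 1 (2->1 ok)
  t8 'y' -> {0}, take 0 (1->0 ok)
  t9 'x' -> {1,2}, take 1 (0->1 ok)
  t10 'y' -> {0}, take 0 (1->0 ok)
  t11 'y' -> {0}, take 0 (0->0 ok)
  t12 'x' -> {1,2}, take 1 (0->1 ok)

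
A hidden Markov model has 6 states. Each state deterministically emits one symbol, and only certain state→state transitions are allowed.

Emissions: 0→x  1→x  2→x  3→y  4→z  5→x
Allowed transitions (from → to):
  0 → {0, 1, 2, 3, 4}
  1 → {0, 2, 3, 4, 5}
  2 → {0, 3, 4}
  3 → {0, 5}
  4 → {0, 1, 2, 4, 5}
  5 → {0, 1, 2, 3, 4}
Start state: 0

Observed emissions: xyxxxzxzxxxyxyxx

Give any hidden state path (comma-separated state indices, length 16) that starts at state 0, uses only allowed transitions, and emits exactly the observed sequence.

  pos 0: x in {0,1,2,5}, choose 0; start
  pos 1: y in {3}, choose 3; 0->3 ok
  pos 2: x in {0,1,2,5}, choose 5; 3->5 ok
  pos 3: x in {0,1,2,5}, choose 2; 5->2 ok
  pos 4: x in {0,1,2,5}, choose 0; 2->0 ok
  pos 5: z in {4}, choose 4; 0->4 ok
  pos 6: x in {0,1,2,5}, choose 5; 4->5 ok
  pos 7: z in {4}, choose 4; 5->4 ok
  pos 8: x in {0,1,2,5}, choose 0; 4->0 ok
  pos 9: x in {0,1,2,5}, choose 1; 0->1 ok
  pos 10: x in {0,1,2,5}, choose 2; 1->2 ok
  pos 11: y in {3}, choose 3; 2->3 ok
  pos 12: x in {0,1,2,5}, choose 0; 3->0 ok
  pos 13: y in {3}, choose 3; 0->3 ok
  pos 14: x in {0,1,2,5}, choose 5; 3->5 ok
  pos 15: x in {0,1,2,5}, choose 2; 5->2 ok

0,3,5,2,0,4,5,4,0,1,2,3,0,3,5,2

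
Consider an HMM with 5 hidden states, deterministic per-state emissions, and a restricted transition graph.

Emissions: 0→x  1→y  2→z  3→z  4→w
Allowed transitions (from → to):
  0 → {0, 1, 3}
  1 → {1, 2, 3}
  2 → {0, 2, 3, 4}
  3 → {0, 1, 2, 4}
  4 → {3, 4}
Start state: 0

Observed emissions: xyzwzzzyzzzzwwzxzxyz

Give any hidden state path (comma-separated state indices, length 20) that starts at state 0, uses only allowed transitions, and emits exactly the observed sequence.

0,1,3,4,3,2,3,1,2,3,2,3,4,4,3,0,3,0,1,2

  pos 0: x in {0}, choose 0; start
  pos 1: y in {1}, choose 1; 0->1 ok
  pos 2: z in {2,3}, choose 3; 1->3 ok
  pos 3: w in {4}, choose 4; 3->4 ok
  pos 4: z in {2,3}, choose 3; 4->3 ok
  pos 5: z in {2,3}, choose 2; 3->2 ok
  pos 6: z in {2,3}, choose 3; 2->3 ok
  pos 7: y in {1}, choose 1; 3->1 ok
  pos 8: z in {2,3}, choose 2; 1->2 ok
  pos 9: z in {2,3}, choose 3; 2->3 ok
  pos 10: z in {2,3}, choose 2; 3->2 ok
  pos 11: z in {2,3}, choose 3; 2->3 ok
  pos 12: w in {4}, choose 4; 3->4 ok
  pos 13: w in {4}, choose 4; 4->4 ok
  pos 14: z in {2,3}, choose 3; 4->3 ok
  pos 15: x in {0}, choose 0; 3->0 ok
  pos 16: z in {2,3}, choose 3; 0->3 ok
  pos 17: x in {0}, choose 0; 3->0 ok
  pos 18: y in {1}, choose 1; 0->1 ok
  pos 19: z in {2,3}, choose 2; 1->2 ok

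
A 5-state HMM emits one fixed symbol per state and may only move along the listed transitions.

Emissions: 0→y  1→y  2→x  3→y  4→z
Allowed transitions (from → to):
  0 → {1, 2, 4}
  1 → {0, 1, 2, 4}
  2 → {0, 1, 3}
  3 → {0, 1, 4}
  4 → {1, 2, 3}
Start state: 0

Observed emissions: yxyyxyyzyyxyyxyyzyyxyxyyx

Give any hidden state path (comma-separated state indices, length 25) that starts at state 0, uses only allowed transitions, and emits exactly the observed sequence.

  [0] y  {0,1,3}  => 0  start
  [1] x  {2}  => 2  0->2 ok
  [2] y  {0,1,3}  => 3  2->3 ok
  [3] y  {0,1,3}  => 0  3->0 ok
  [4] x  {2}  => 2  0->2 ok
  [5] y  {0,1,3}  => 3  2->3 ok
  [6] y  {0,1,3}  => 0  3->0 ok
  [7] z  {4}  => 4  0->4 ok
  [8] y  {0,1,3}  => 3  4->3 ok
  [9] y  {0,1,3}  => 0  3->0 ok
  [10] x  {2}  => 2  0->2 ok
  [11] y  {0,1,3}  => 0  2->0 ok
  [12] y  {0,1,3}  => 1  0->1 ok
  [13] x  {2}  => 2  1->2 ok
  [14] y  {0,1,3}  => 1  2->1 ok
  [15] y  {0,1,3}  => 0  1->0 ok
  [16] z  {4}  => 4  0->4 ok
  [17] y  {0,1,3}  => 1  4->1 ok
  [18] y  {0,1,3}  => 0  1->0 ok
  [19] x  {2}  => 2  0->2 ok
  [20] y  {0,1,3}  => 1  2->1 ok
  [21] x  {2}  => 2  1->2 ok
  [22] y  {0,1,3}  => 0  2->0 ok
  [23] y  {0,1,3}  => 1  0->1 ok
  [24] x  {2}  => 2  1->2 ok

0,2,3,0,2,3,0,4,3,0,2,0,1,2,1,0,4,1,0,2,1,2,0,1,2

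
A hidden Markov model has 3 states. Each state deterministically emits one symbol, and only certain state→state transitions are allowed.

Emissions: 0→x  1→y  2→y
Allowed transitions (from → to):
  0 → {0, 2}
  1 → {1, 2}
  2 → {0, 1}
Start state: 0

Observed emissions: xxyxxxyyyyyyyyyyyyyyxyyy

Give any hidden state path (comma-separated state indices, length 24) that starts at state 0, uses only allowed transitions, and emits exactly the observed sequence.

  pos 0: x in {0}, choose 0; start
  pos 1: x in {0}, choose 0; 0->0 ok
  pos 2: y in {1,2}, choose 2; 0->2 ok
  pos 3: x in {0}, choose 0; 2->0 ok
  pos 4: x in {0}, choose 0; 0->0 ok
  pos 5: x in {0}, choose 0; 0->0 ok
  pos 6: y in {1,2}, choose 2; 0->2 ok
  pos 7: y in {1,2}, choose 1; 2->1 ok
  pos 8: y in {1,2}, choose 2; 1->2 ok
  pos 9: y in {1,2}, choose 1; 2->1 ok
  pos 10: y in {1,2}, choose 1; 1->1 ok
  pos 11: y in {1,2}, choose 2; 1->2 ok
  pos 12: y in {1,2}, choose 1; 2->1 ok
  pos 13: y in {1,2}, choose 2; 1->2 ok
  pos 14: y in {1,2}, choose 1; 2->1 ok
  pos 15: y in {1,2}, choose 1; 1->1 ok
  pos 16: y in {1,2}, choose 1; 1->1 ok
  pos 17: y in {1,2}, choose 2; 1->2 ok
  pos 18: y in {1,2}, choose 1; 2->1 ok
  pos 19: y in {1,2}, choose 2; 1->2 ok
  pos 20: x in {0}, choose 0; 2->0 ok
  pos 21: y in {1,2}, choose 2; 0->2 ok
  pos 22: y in {1,2}, choose 1; 2->1 ok
  pos 23: y in {1,2}, choose 1; 1->1 ok

0,0,2,0,0,0,2,1,2,1,1,2,1,2,1,1,1,2,1,2,0,2,1,1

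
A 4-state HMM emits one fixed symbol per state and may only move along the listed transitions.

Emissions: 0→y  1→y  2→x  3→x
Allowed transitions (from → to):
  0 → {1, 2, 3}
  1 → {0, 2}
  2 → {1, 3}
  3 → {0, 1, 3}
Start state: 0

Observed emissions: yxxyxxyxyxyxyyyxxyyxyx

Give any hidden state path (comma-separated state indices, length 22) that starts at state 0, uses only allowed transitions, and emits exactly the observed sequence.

  pos 0: y in {0,1}, choose 0; start
  pos 1: x in {2,3}, choose 3; 0->3 ok
  pos 2: x in {2,3}, choose 3; 3->3 ok
  pos 3: y in {0,1}, choose 0; 3->0 ok
  pos 4: x in {2,3}, choose 2; 0->2 ok
  pos 5: x in {2,3}, choose 3; 2->3 ok
  pos 6: y in {0,1}, choose 0; 3->0 ok
  pos 7: x in {2,3}, choose 2; 0->2 ok
  pos 8: y in {0,1}, choose 1; 2->1 ok
  pos 9: x in {2,3}, choose 2; 1->2 ok
  pos 10: y in {0,1}, choose 1; 2->1 ok
  pos 11: x in {2,3}, choose 2; 1->2 ok
  pos 12: y in {0,1}, choose 1; 2->1 ok
  pos 13: y in {0,1}, choose 0; 1->0 ok
  pos 14: y in {0,1}, choose 1; 0->1 ok
  pos 15: x in {2,3}, choose 2; 1->2 ok
  pos 16: x in {2,3}, choose 3; 2->3 ok
  pos 17: y in {0,1}, choose 1; 3->1 ok
  pos 18: y in {0,1}, choose 0; 1->0 ok
  pos 19: x in {2,3}, choose 3; 0->3 ok
  pos 20: y in {0,1}, choose 0; 3->0 ok
  pos 21: x in {2,3}, choose 2; 0->2 ok

0,3,3,0,2,3,0,2,1,2,1,2,1,0,1,2,3,1,0,3,0,2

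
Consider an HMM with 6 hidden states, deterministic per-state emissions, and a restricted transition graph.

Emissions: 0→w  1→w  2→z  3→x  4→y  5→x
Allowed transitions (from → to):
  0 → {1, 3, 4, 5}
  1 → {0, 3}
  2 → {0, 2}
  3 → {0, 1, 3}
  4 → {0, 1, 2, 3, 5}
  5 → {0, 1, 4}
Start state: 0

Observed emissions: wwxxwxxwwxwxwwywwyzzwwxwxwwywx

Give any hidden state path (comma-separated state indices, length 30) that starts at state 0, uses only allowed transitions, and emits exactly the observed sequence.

0,1,3,3,1,3,3,1,0,3,0,3,1,0,4,1,0,4,2,2,0,1,3,1,3,1,0,4,0,3

  0: obs=w cand={0,1} pick 0 [start]
  1: obs=w cand={0,1} pick 1 [0->1 ok]
  2: obs=x cand={3,5} pick 3 [1->3 ok]
  3: obs=x cand={3,5} pick 3 [3->3 ok]
  4: obs=w cand={0,1} pick 1 [3->1 ok]
  5: obs=x cand={3,5} pick 3 [1->3 ok]
  6: obs=x cand={3,5} pick 3 [3->3 ok]
  7: obs=w cand={0,1} pick 1 [3->1 ok]
  8: obs=w cand={0,1} pick 0 [1->0 ok]
  9: obs=x cand={3,5} pick 3 [0->3 ok]
  10: obs=w cand={0,1} pick 0 [3->0 ok]
  11: obs=x cand={3,5} pick 3 [0->3 ok]
  12: obs=w cand={0,1} pick 1 [3->1 ok]
  13: obs=w cand={0,1} pick 0 [1->0 ok]
  14: obs=y cand={4} pick 4 [0->4 ok]
  15: obs=w cand={0,1} pick 1 [4->1 ok]
  16: obs=w cand={0,1} pick 0 [1->0 ok]
  17: obs=y cand={4} pick 4 [0->4 ok]
  18: obs=z cand={2} pick 2 [4->2 ok]
  19: obs=z cand={2} pick 2 [2->2 ok]
  20: obs=w cand={0,1} pick 0 [2->0 ok]
  21: obs=w cand={0,1} pick 1 [0->1 ok]
  22: obs=x cand={3,5} pick 3 [1->3 ok]
  23: obs=w cand={0,1} pick 1 [3->1 ok]
  24: obs=x cand={3,5} pick 3 [1->3 ok]
  25: obs=w cand={0,1} pick 1 [3->1 ok]
  26: obs=w cand={0,1} pick 0 [1->0 ok]
  27: obs=y cand={4} pick 4 [0->4 ok]
  28: obs=w cand={0,1} pick 0 [4->0 ok]
  29: obs=x cand={3,5} pick 3 [0->3 ok]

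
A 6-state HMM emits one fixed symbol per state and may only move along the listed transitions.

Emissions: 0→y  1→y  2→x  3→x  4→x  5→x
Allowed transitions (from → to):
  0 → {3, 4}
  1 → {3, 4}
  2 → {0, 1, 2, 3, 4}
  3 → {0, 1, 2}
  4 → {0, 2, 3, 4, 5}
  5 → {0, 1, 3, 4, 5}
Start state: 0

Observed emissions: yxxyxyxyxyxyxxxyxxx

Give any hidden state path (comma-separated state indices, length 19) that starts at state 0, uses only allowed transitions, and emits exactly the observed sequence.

0,3,2,0,3,1,3,1,3,1,4,0,4,5,3,0,4,3,2

  [0] y  {0,1}  => 0  start
  [1] x  {2,3,4,5}  => 3  0->3 ok
  [2] x  {2,3,4,5}  => 2  3->2 ok
  [3] y  {0,1}  => 0  2->0 ok
  [4] x  {2,3,4,5}  => 3  0->3 ok
  [5] y  {0,1}  => 1  3->1 ok
  [6] x  {2,3,4,5}  => 3  1->3 ok
  [7] y  {0,1}  => 1  3->1 ok
  [8] x  {2,3,4,5}  => 3  1->3 ok
  [9] y  {0,1}  => 1  3->1 ok
  [10] x  {2,3,4,5}  => 4  1->4 ok
  [11] y  {0,1}  => 0  4->0 ok
  [12] x  {2,3,4,5}  => 4  0->4 ok
  [13] x  {2,3,4,5}  => 5  4->5 ok
  [14] x  {2,3,4,5}  => 3  5->3 ok
  [15] y  {0,1}  => 0  3->0 ok
  [16] x  {2,3,4,5}  => 4  0->4 ok
  [17] x  {2,3,4,5}  => 3  4->3 ok
  [18] x  {2,3,4,5}  => 2  3->2 ok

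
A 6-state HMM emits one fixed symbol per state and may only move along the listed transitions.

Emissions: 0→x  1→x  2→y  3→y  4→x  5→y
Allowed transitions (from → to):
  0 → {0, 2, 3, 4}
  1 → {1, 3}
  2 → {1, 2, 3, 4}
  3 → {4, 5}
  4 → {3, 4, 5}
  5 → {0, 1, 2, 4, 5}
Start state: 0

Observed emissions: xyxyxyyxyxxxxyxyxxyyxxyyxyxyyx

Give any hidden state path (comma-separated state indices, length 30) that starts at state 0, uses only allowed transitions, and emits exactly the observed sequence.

0,2,1,3,4,3,5,0,2,1,1,1,1,3,4,5,1,1,3,5,0,4,3,5,1,3,4,3,5,0

  t0 'x' -> {0,1,4}, take 0 (start)
  t1 'y' -> {2,3,5}, take 2 (0->2 ok)
  t2 'x' -> {0,1,4}, take 1 (2->1 ok)
  t3 'y' -> {2,3,5}, take 3 (1->3 ok)
  t4 'x' -> {0,1,4}, take 4 (3->4 ok)
  t5 'y' -> {2,3,5}, take 3 (4->3 ok)
  t6 'y' -> {2,3,5}, take 5 (3->5 ok)
  t7 'x' -> {0,1,4}, take 0 (5->0 ok)
  t8 'y' -> {2,3,5}, take 2 (0->2 ok)
  t9 'x' -> {0,1,4}, take 1 (2->1 ok)
  t10 'x' -> {0,1,4}, take 1 (1->1 ok)
  t11 'x' -> {0,1,4}, take 1 (1->1 ok)
  t12 'x' -> {0,1,4}, take 1 (1->1 ok)
  t13 'y' -> {2,3,5}, take 3 (1->3 ok)
  t14 'x' -> {0,1,4}, take 4 (3->4 ok)
  t15 'y' -> {2,3,5}, take 5 (4->5 ok)
  t16 'x' -> {0,1,4}, take 1 (5->1 ok)
  t17 'x' -> {0,1,4}, take 1 (1->1 ok)
  t18 'y' -> {2,3,5}, take 3 (1->3 ok)
  t19 'y' -> {2,3,5}, take 5 (3->5 ok)
  t20 'x' -> {0,1,4}, take 0 (5->0 ok)
  t21 'x' -> {0,1,4}, take 4 (0->4 ok)
  t22 'y' -> {2,3,5}, take 3 (4->3 ok)
  t23 'y' -> {2,3,5}, take 5 (3->5 ok)
  t24 'x' -> {0,1,4}, take 1 (5->1 ok)
  t25 'y' -> {2,3,5}, take 3 (1->3 ok)
  t26 'x' -> {0,1,4}, take 4 (3->4 ok)
  t27 'y' -> {2,3,5}, take 3 (4->3 ok)
  t28 'y' -> {2,3,5}, take 5 (3->5 ok)
  t29 'x' -> {0,1,4}, take 0 (5->0 ok)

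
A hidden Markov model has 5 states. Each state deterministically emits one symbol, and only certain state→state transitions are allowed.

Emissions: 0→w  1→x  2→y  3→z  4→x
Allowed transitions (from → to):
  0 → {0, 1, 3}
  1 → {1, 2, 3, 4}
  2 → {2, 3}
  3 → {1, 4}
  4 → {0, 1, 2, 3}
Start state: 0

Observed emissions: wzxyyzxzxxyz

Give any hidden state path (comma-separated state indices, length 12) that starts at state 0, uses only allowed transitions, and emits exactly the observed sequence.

  pos 0: w in {0}, choose 0; start
  pos 1: z in {3}, choose 3; 0->3 ok
  pos 2: x in {1,4}, choose 4; 3->4 ok
  pos 3: y in {2}, choose 2; 4->2 ok
  pos 4: y in {2}, choose 2; 2->2 ok
  pos 5: z in {3}, choose 3; 2->3 ok
  pos 6: x in {1,4}, choose 4; 3->4 ok
  pos 7: z in {3}, choose 3; 4->3 ok
  pos 8: x in {1,4}, choose 1; 3->1 ok
  pos 9: x in {1,4}, choose 1; 1->1 ok
  pos 10: y in {2}, choose 2; 1->2 ok
  pos 11: z in {3}, choose 3; 2->3 ok

0,3,4,2,2,3,4,3,1,1,2,3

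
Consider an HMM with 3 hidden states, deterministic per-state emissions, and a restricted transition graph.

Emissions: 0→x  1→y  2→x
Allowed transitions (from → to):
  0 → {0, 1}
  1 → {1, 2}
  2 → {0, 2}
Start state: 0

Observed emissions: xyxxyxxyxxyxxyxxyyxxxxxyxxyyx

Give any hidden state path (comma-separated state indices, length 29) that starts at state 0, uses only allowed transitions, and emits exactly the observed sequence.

0,1,2,0,1,2,0,1,2,0,1,2,0,1,2,0,1,1,2,2,2,2,0,1,2,0,1,1,2

  t0 'x' -> {0,2}, take 0 (start)
  t1 'y' -> {1}, take 1 (0->1 ok)
  t2 'x' -> {0,2}, take 2 (1->2 ok)
  t3 'x' -> {0,2}, take 0 (2->0 ok)
  t4 'y' -> {1}, take 1 (0->1 ok)
  t5 'x' -> {0,2}, take 2 (1->2 ok)
  t6 'x' -> {0,2}, take 0 (2->0 ok)
  t7 'y' -> {1}, take 1 (0->1 ok)
  t8 'x' -> {0,2}, take 2 (1->2 ok)
  t9 'x' -> {0,2}, take 0 (2->0 ok)
  t10 'y' -> {1}, take 1 (0->1 ok)
  t11 'x' -> {0,2}, take 2 (1->2 ok)
  t12 'x' -> {0,2}, take 0 (2->0 ok)
  t13 'y' -> {1}, take 1 (0->1 ok)
  t14 'x' -> {0,2}, take 2 (1->2 ok)
  t15 'x' -> {0,2}, take 0 (2->0 ok)
  t16 'y' -> {1}, take 1 (0->1 ok)
  t17 'y' -> {1}, take 1 (1->1 ok)
  t18 'x' -> {0,2}, take 2 (1->2 ok)
  t19 'x' -> {0,2}, take 2 (2->2 ok)
  t20 'x' -> {0,2}, take 2 (2->2 ok)
  t21 'x' -> {0,2}, take 2 (2->2 ok)
  t22 'x' -> {0,2}, take 0 (2->0 ok)
  t23 'y' -> {1}, take 1 (0->1 ok)
  t24 'x' -> {0,2}, take 2 (1->2 ok)
  t25 'x' -> {0,2}, take 0 (2->0 ok)
  t26 'y' -> {1}, take 1 (0->1 ok)
  t27 'y' -> {1}, take 1 (1->1 ok)
  t28 'x' -> {0,2}, take 2 (1->2 ok)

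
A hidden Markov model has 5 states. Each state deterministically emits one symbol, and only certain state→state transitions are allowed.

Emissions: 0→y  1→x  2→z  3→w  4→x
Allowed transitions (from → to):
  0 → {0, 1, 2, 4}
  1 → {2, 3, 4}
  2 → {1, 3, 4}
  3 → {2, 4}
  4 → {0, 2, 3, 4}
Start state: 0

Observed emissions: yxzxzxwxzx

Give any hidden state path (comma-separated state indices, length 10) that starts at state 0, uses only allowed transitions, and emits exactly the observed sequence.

  [0] y  {0}  => 0  start
  [1] x  {1,4}  => 4  0->4 ok
  [2] z  {2}  => 2  4->2 ok
  [3] x  {1,4}  => 4  2->4 ok
  [4] z  {2}  => 2  4->2 ok
  [5] x  {1,4}  => 1  2->1 ok
  [6] w  {3}  => 3  1->3 ok
  [7] x  {1,4}  => 4  3->4 ok
  [8] z  {2}  => 2  4->2 ok
  [9] x  {1,4}  => 4  2->4 ok

0,4,2,4,2,1,3,4,2,4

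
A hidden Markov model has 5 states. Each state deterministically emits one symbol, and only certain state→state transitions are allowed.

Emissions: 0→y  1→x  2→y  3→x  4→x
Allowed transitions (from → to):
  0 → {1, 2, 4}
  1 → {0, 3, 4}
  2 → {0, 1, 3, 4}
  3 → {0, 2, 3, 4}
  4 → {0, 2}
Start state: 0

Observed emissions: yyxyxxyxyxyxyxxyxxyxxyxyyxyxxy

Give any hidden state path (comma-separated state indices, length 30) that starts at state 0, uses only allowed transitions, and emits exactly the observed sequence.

0,2,4,0,1,3,0,4,0,4,2,3,2,1,4,2,1,4,0,1,4,0,4,0,2,1,0,1,4,2

  [0] y  {0,2}  => 0  start
  [1] y  {0,2}  => 2  0->2 ok
  [2] x  {1,3,4}  => 4  2->4 ok
  [3] y  {0,2}  => 0  4->0 ok
  [4] x  {1,3,4}  => 1  0->1 ok
  [5] x  {1,3,4}  => 3  1->3 ok
  [6] y  {0,2}  => 0  3->0 ok
  [7] x  {1,3,4}  => 4  0->4 ok
  [8] y  {0,2}  => 0  4->0 ok
  [9] x  {1,3,4}  => 4  0->4 ok
  [10] y  {0,2}  => 2  4->2 ok
  [11] x  {1,3,4}  => 3  2->3 ok
  [12] y  {0,2}  => 2  3->2 ok
  [13] x  {1,3,4}  => 1  2->1 ok
  [14] x  {1,3,4}  => 4  1->4 ok
  [15] y  {0,2}  => 2  4->2 ok
  [16] x  {1,3,4}  => 1  2->1 ok
  [17] x  {1,3,4}  => 4  1->4 ok
  [18] y  {0,2}  => 0  4->0 ok
  [19] x  {1,3,4}  => 1  0->1 ok
  [20] x  {1,3,4}  => 4  1->4 ok
  [21] y  {0,2}  => 0  4->0 ok
  [22] x  {1,3,4}  => 4  0->4 ok
  [23] y  {0,2}  => 0  4->0 ok
  [24] y  {0,2}  => 2  0->2 ok
  [25] x  {1,3,4}  => 1  2->1 ok
  [26] y  {0,2}  => 0  1->0 ok
  [27] x  {1,3,4}  => 1  0->1 ok
  [28] x  {1,3,4}  => 4  1->4 ok
  [29] y  {0,2}  => 2  4->2 ok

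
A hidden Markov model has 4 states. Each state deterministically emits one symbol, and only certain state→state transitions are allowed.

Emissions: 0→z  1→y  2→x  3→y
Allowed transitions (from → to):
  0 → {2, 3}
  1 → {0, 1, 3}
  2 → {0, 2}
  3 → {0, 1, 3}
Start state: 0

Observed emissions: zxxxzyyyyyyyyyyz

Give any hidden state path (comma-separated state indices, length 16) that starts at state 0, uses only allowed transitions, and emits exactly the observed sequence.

  [0] z  {0}  => 0  start
  [1] x  {2}  => 2  0->2 ok
  [2] x  {2}  => 2  2->2 ok
  [3] x  {2}  => 2  2->2 ok
  [4] z  {0}  => 0  2->0 ok
  [5] y  {1,3}  => 3  0->3 ok
  [6] y  {1,3}  => 1  3->1 ok
  [7] y  {1,3}  => 3  1->3 ok
  [8] y  {1,3}  => 3  3->3 ok
  [9] y  {1,3}  => 1  3->1 ok
  [10] y  {1,3}  => 1  1->1 ok
  [11] y  {1,3}  => 1  1->1 ok
  [12] y  {1,3}  => 3  1->3 ok
  [13] y  {1,3}  => 3  3->3 ok
  [14] y  {1,3}  => 3  3->3 ok
  [15] z  {0}  => 0  3->0 ok

0,2,2,2,0,3,1,3,3,1,1,1,3,3,3,0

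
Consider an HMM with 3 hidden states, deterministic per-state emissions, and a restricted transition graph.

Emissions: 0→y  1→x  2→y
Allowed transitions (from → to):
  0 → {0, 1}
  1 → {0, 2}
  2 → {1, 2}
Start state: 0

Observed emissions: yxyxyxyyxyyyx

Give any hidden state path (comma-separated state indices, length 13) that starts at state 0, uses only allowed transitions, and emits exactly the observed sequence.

  0: obs=y cand={0,2} pick 0 [start]
  1: obs=x cand={1} pick 1 [0->1 ok]
  2: obs=y cand={0,2} pick 2 [1->2 ok]
  3: obs=x cand={1} pick 1 [2->1 ok]
  4: obs=y cand={0,2} pick 0 [1->0 ok]
  5: obs=x cand={1} pick 1 [0->1 ok]
  6: obs=y cand={0,2} pick 2 [1->2 ok]
  7: obs=y cand={0,2} pick 2 [2->2 ok]
  8: obs=x cand={1} pick 1 [2->1 ok]
  9: obs=y cand={0,2} pick 0 [1->0 ok]
  10: obs=y cand={0,2} pick 0 [0->0 ok]
  11: obs=y cand={0,2} pick 0 [0->0 ok]
  12: obs=x cand={1} pick 1 [0->1 ok]

0,1,2,1,0,1,2,2,1,0,0,0,1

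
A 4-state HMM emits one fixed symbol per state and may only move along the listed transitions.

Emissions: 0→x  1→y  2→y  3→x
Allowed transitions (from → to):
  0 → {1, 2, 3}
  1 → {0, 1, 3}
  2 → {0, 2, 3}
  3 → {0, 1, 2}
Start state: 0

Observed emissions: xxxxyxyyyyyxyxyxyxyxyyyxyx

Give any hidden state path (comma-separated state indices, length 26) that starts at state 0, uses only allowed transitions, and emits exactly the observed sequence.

0,3,0,3,2,0,1,1,1,1,1,0,1,0,1,3,1,0,2,0,1,1,1,0,2,0

  [0] x  {0,3}  => 0  start
  [1] x  {0,3}  => 3  0->3 ok
  [2] x  {0,3}  => 0  3->0 ok
  [3] x  {0,3}  => 3  0->3 ok
  [4] y  {1,2}  => 2  3->2 ok
  [5] x  {0,3}  => 0  2->0 ok
  [6] y  {1,2}  => 1  0->1 ok
  [7] y  {1,2}  => 1  1->1 ok
  [8] y  {1,2}  => 1  1->1 ok
  [9] y  {1,2}  => 1  1->1 ok
  [10] y  {1,2}  => 1  1->1 ok
  [11] x  {0,3}  => 0  1->0 ok
  [12] y  {1,2}  => 1  0->1 ok
  [13] x  {0,3}  => 0  1->0 ok
  [14] y  {1,2}  => 1  0->1 ok
  [15] x  {0,3}  => 3  1->3 ok
  [16] y  {1,2}  => 1  3->1 ok
  [17] x  {0,3}  => 0  1->0 ok
  [18] y  {1,2}  => 2  0->2 ok
  [19] x  {0,3}  => 0  2->0 ok
  [20] y  {1,2}  => 1  0->1 ok
  [21] y  {1,2}  => 1  1->1 ok
  [22] y  {1,2}  => 1  1->1 ok
  [23] x  {0,3}  => 0  1->0 ok
  [24] y  {1,2}  => 2  0->2 ok
  [25] x  {0,3}  => 0  2->0 ok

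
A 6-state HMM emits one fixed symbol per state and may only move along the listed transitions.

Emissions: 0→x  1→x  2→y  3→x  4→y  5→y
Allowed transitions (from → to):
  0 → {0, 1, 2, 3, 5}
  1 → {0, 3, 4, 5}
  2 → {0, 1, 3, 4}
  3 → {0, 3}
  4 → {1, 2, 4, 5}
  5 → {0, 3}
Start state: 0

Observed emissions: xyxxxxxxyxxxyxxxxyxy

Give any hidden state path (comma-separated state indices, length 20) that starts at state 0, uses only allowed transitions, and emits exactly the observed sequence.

0,5,3,0,1,3,3,0,5,3,0,0,5,3,3,0,1,4,1,5

  pos 0: x in {0,1,3}, choose 0; start
  pos 1: y in {2,4,5}, choose 5; 0->5 ok
  pos 2: x in {0,1,3}, choose 3; 5->3 ok
  pos 3: x in {0,1,3}, choose 0; 3->0 ok
  pos 4: x in {0,1,3}, choose 1; 0->1 ok
  pos 5: x in {0,1,3}, choose 3; 1->3 ok
  pos 6: x in {0,1,3}, choose 3; 3->3 ok
  pos 7: x in {0,1,3}, choose 0; 3->0 ok
  pos 8: y in {2,4,5}, choose 5; 0->5 ok
  pos 9: x in {0,1,3}, choose 3; 5->3 ok
  pos 10: x in {0,1,3}, choose 0; 3->0 ok
  pos 11: x in {0,1,3}, choose 0; 0->0 ok
  pos 12: y in {2,4,5}, choose 5; 0->5 ok
  pos 13: x in {0,1,3}, choose 3; 5->3 ok
  pos 14: x in {0,1,3}, choose 3; 3->3 ok
  pos 15: x in {0,1,3}, choose 0; 3->0 ok
  pos 16: x in {0,1,3}, choose 1; 0->1 ok
  pos 17: y in {2,4,5}, choose 4; 1->4 ok
  pos 18: x in {0,1,3}, choose 1; 4->1 ok
  pos 19: y in {2,4,5}, choose 5; 1->5 ok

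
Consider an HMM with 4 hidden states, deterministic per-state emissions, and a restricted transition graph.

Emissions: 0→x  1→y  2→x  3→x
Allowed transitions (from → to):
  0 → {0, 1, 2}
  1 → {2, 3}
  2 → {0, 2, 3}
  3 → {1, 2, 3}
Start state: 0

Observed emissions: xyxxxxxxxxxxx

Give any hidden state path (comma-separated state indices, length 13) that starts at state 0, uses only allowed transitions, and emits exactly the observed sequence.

0,1,2,0,2,3,2,0,0,2,0,0,2

  [0] x  {0,2,3}  => 0  start
  [1] y  {1}  => 1  0->1 ok
  [2] x  {0,2,3}  => 2  1->2 ok
  [3] x  {0,2,3}  => 0  2->0 ok
  [4] x  {0,2,3}  => 2  0->2 ok
  [5] x  {0,2,3}  => 3  2->3 ok
  [6] x  {0,2,3}  => 2  3->2 ok
  [7] x  {0,2,3}  => 0  2->0 ok
  [8] x  {0,2,3}  => 0  0->0 ok
  [9] x  {0,2,3}  => 2  0->2 ok
  [10] x  {0,2,3}  => 0  2->0 ok
  [11] x  {0,2,3}  => 0  0->0 ok
  [12] x  {0,2,3}  => 2  0->2 ok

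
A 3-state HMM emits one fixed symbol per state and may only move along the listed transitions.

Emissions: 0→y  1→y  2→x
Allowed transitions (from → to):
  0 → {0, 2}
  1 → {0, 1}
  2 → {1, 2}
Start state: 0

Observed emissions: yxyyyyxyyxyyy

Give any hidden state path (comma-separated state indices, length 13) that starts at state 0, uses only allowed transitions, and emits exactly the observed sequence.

0,2,1,0,0,0,2,1,0,2,1,1,1

  [0] y  {0,1}  => 0  start
  [1] x  {2}  => 2  0->2 ok
  [2] y  {0,1}  => 1  2->1 ok
  [3] y  {0,1}  => 0  1->0 ok
  [4] y  {0,1}  => 0  0->0 ok
  [5] y  {0,1}  => 0  0->0 ok
  [6] x  {2}  => 2  0->2 ok
  [7] y  {0,1}  => 1  2->1 ok
  [8] y  {0,1}  => 0  1->0 ok
  [9] x  {2}  => 2  0->2 ok
  [10] y  {0,1}  => 1  2->1 ok
  [11] y  {0,1}  => 1  1->1 ok
  [12] y  {0,1}  => 1  1->1 ok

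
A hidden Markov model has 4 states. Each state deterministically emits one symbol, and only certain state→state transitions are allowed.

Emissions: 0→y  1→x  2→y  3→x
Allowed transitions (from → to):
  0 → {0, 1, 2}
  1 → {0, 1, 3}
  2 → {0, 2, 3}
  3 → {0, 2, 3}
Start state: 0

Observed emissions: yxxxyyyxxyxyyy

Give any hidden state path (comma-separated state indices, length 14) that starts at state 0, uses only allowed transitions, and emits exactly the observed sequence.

0,1,3,3,0,2,0,1,3,2,3,2,2,2

  0: obs=y cand={0,2} pick 0 [start]
  1: obs=x cand={1,3} pick 1 [0->1 ok]
  2: obs=x cand={1,3} pick 3 [1->3 ok]
  3: obs=x cand={1,3} pick 3 [3->3 ok]
  4: obs=y cand={0,2} pick 0 [3->0 ok]
  5: obs=y cand={0,2} pick 2 [0->2 ok]
  6: obs=y cand={0,2} pick 0 [2->0 ok]
  7: obs=x cand={1,3} pick 1 [0->1 ok]
  8: obs=x cand={1,3} pick 3 [1->3 ok]
  9: obs=y cand={0,2} pick 2 [3->2 ok]
  10: obs=x cand={1,3} pick 3 [2->3 ok]
  11: obs=y cand={0,2} pick 2 [3->2 ok]
  12: obs=y cand={0,2} pick 2 [2->2 ok]
  13: obs=y cand={0,2} pick 2 [2->2 ok]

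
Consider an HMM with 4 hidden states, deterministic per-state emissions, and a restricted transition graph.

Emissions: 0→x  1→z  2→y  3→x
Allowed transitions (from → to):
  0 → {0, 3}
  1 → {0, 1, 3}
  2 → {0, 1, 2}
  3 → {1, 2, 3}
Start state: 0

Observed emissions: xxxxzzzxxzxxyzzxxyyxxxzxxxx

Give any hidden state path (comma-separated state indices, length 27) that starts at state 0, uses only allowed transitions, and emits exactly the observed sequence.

  [0] x  {0,3}  => 0  start
  [1] x  {0,3}  => 3  0->3 ok
  [2] x  {0,3}  => 3  3->3 ok
  [3] x  {0,3}  => 3  3->3 ok
  [4] z  {1}  => 1  3->1 ok
  [5] z  {1}  => 1  1->1 ok
  [6] z  {1}  => 1  1->1 ok
  [7] x  {0,3}  => 3  1->3 ok
  [8] x  {0,3}  => 3  3->3 ok
  [9] z  {1}  => 1  3->1 ok
  [10] x  {0,3}  => 0  1->0 ok
  [11] x  {0,3}  => 3  0->3 ok
  [12] y  {2}  => 2  3->2 ok
  [13] z  {1}  => 1  2->1 ok
  [14] z  {1}  => 1  1->1 ok
  [15] x  {0,3}  => 0  1->0 ok
  [16] x  {0,3}  => 3  0->3 ok
  [17] y  {2}  => 2  3->2 ok
  [18] y  {2}  => 2  2->2 ok
  [19] x  {0,3}  => 0  2->0 ok
  [20] x  {0,3}  => 0  0->0 ok
  [21] x  {0,3}  => 3  0->3 ok
  [22] z  {1}  => 1  3->1 ok
  [23] x  {0,3}  => 0  1->0 ok
  [24] x  {0,3}  => 0  0->0 ok
  [25] x  {0,3}  => 0  0->0 ok
  [26] x  {0,3}  => 0  0->0 ok

0,3,3,3,1,1,1,3,3,1,0,3,2,1,1,0,3,2,2,0,0,3,1,0,0,0,0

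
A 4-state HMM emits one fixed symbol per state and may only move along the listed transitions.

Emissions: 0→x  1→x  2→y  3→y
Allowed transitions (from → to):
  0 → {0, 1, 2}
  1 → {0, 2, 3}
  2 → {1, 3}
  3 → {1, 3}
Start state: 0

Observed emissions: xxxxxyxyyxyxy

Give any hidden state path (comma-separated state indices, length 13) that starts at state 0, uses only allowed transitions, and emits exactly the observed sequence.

  0: obs=x cand={0,1} pick 0 [start]
  1: obs=x cand={0,1} pick 0 [0->0 ok]
  2: obs=x cand={0,1} pick 0 [0->0 ok]
  3: obs=x cand={0,1} pick 0 [0->0 ok]
  4: obs=x cand={0,1} pick 0 [0->0 ok]
  5: obs=y cand={2,3} pick 2 [0->2 ok]
  6: obs=x cand={0,1} pick 1 [2->1 ok]
  7: obs=y cand={2,3} pick 3 [1->3 ok]
  8: obs=y cand={2,3} pick 3 [3->3 ok]
  9: obs=x cand={0,1} pick 1 [3->1 ok]
  10: obs=y cand={2,3} pick 2 [1->2 ok]
  11: obs=x cand={0,1} pick 1 [2->1 ok]
  12: obs=y cand={2,3} pick 3 [1->3 ok]

0,0,0,0,0,2,1,3,3,1,2,1,3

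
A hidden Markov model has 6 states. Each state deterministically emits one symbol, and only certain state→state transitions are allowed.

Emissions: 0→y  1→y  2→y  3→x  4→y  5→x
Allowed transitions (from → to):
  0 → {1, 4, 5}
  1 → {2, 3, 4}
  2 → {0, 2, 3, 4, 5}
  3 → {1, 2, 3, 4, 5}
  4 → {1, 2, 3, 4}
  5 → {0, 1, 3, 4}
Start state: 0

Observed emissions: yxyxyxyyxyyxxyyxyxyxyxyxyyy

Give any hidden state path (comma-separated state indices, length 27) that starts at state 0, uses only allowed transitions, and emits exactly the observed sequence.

  [0] y  {0,1,2,4}  => 0  start
  [1] x  {3,5}  => 5  0->5 ok
  [2] y  {0,1,2,4}  => 0  5->0 ok
  [3] x  {3,5}  => 5  0->5 ok
  [4] y  {0,1,2,4}  => 0  5->0 ok
  [5] x  {3,5}  => 5  0->5 ok
  [6] y  {0,1,2,4}  => 1  5->1 ok
  [7] y  {0,1,2,4}  => 4  1->4 ok
  [8] x  {3,5}  => 3  4->3 ok
  [9] y  {0,1,2,4}  => 2  3->2 ok
  [10] y  {0,1,2,4}  => 4  2->4 ok
  [11] x  {3,5}  => 3  4->3 ok
  [12] x  {3,5}  => 3  3->3 ok
  [13] y  {0,1,2,4}  => 2  3->2 ok
  [14] y  {0,1,2,4}  => 2  2->2 ok
  [15] x  {3,5}  => 3  2->3 ok
  [16] y  {0,1,2,4}  => 2  3->2 ok
  [17] x  {3,5}  => 5  2->5 ok
  [18] y  {0,1,2,4}  => 0  5->0 ok
  [19] x  {3,5}  => 5  0->5 ok
  [20] y  {0,1,2,4}  => 1  5->1 ok
  [21] x  {3,5}  => 3  1->3 ok
  [22] y  {0,1,2,4}  => 2  3->2 ok
  [23] x  {3,5}  => 5  2->5 ok
  [24] y  {0,1,2,4}  => 0  5->0 ok
  [25] y  {0,1,2,4}  => 4  0->4 ok
  [26] y  {0,1,2,4}  => 2  4->2 ok

0,5,0,5,0,5,1,4,3,2,4,3,3,2,2,3,2,5,0,5,1,3,2,5,0,4,2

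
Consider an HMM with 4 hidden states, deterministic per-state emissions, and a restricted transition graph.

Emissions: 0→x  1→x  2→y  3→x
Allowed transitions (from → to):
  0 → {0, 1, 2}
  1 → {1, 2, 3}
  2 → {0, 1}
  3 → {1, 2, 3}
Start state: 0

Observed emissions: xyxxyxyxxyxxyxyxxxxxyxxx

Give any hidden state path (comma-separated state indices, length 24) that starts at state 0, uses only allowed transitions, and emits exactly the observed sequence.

0,2,0,0,2,1,2,0,0,2,0,1,2,1,2,1,1,1,3,1,2,0,0,0

  t0 'x' -> {0,1,3}, take 0 (start)
  t1 'y' -> {2}, take 2 (0->2 ok)
  t2 'x' -> {0,1,3}, take 0 (2->0 ok)
  t3 'x' -> {0,1,3}, take 0 (0->0 ok)
  t4 'y' -> {2}, take 2 (0->2 ok)
  t5 'x' -> {0,1,3}, take 1 (2->1 ok)
  t6 'y' -> {2}, take 2 (1->2 ok)
  t7 'x' -> {0,1,3}, take 0 (2->0 ok)
  t8 'x' -> {0,1,3}, take 0 (0->0 ok)
  t9 'y' -> {2}, take 2 (0->2 ok)
  t10 'x' -> {0,1,3}, take 0 (2->0 ok)
  t11 'x' -> {0,1,3}, take 1 (0->1 ok)
  t12 'y' -> {2}, take 2 (1->2 ok)
  t13 'x' -> {0,1,3}, take 1 (2->1 ok)
  t14 'y' -> {2}, take 2 (1->2 ok)
  t15 'x' -> {0,1,3}, take 1 (2->1 ok)
  t16 'x' -> {0,1,3}, take 1 (1->1 ok)
  t17 'x' -> {0,1,3}, take 1 (1->1 ok)
  t18 'x' -> {0,1,3}, take 3 (1->3 ok)
  t19 'x' -> {0,1,3}, take 1 (3->1 ok)
  t20 'y' -> {2}, take 2 (1->2 ok)
  t21 'x' -> {0,1,3}, take 0 (2->0 ok)
  t22 'x' -> {0,1,3}, take 0 (0->0 ok)
  t23 'x' -> {0,1,3}, take 0 (0->0 ok)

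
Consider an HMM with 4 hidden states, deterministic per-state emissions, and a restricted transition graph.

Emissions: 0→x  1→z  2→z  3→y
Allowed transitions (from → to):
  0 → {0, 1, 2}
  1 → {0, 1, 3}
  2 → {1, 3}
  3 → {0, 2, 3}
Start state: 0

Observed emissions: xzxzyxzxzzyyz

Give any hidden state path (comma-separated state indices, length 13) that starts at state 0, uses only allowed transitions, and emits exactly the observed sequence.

0,1,0,2,3,0,1,0,2,1,3,3,2

  t0 'x' -> {0}, take 0 (start)
  t1 'z' -> {1,2}, take 1 (0->1 ok)
  t2 'x' -> {0}, take 0 (1->0 ok)
  t3 'z' -> {1,2}, take 2 (0->2 ok)
  t4 'y' -> {3}, take 3 (2->3 ok)
  t5 'x' -> {0}, take 0 (3->0 ok)
  t6 'z' -> {1,2}, take 1 (0->1 ok)
  t7 'x' -> {0}, take 0 (1->0 ok)
  t8 'z' -> {1,2}, take 2 (0->2 ok)
  t9 'z' -> {1,2}, take 1 (2->1 ok)
  t10 'y' -> {3}, take 3 (1->3 ok)
  t11 'y' -> {3}, take 3 (3->3 ok)
  t12 'z' -> {1,2}, take 2 (3->2 ok)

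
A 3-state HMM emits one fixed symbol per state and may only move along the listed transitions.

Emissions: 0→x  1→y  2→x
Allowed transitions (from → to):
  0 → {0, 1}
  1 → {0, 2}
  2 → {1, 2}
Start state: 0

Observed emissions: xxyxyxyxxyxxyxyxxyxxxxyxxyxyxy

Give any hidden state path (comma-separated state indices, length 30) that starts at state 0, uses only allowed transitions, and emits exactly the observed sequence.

  pos 0: x in {0,2}, choose 0; start
  pos 1: x in {0,2}, choose 0; 0->0 ok
  pos 2: y in {1}, choose 1; 0->1 ok
  pos 3: x in {0,2}, choose 0; 1->0 ok
  pos 4: y in {1}, choose 1; 0->1 ok
  pos 5: x in {0,2}, choose 2; 1->2 ok
  pos 6: y in {1}, choose 1; 2->1 ok
  pos 7: x in {0,2}, choose 2; 1->2 ok
  pos 8: x in {0,2}, choose 2; 2->2 ok
  pos 9: y in {1}, choose 1; 2->1 ok
  pos 10: x in {0,2}, choose 2; 1->2 ok
  pos 11: x in {0,2}, choose 2; 2->2 ok
  pos 12: y in {1}, choose 1; 2->1 ok
  pos 13: x in {0,2}, choose 0; 1->0 ok
  pos 14: y in {1}, choose 1; 0->1 ok
  pos 15: x in {0,2}, choose 2; 1->2 ok
  pos 16: x in {0,2}, choose 2; 2->2 ok
  pos 17: y in {1}, choose 1; 2->1 ok
  pos 18: x in {0,2}, choose 2; 1->2 ok
  pos 19: x in {0,2}, choose 2; 2->2 ok
  pos 20: x in {0,2}, choose 2; 2->2 ok
  pos 21: x in {0,2}, choose 2; 2->2 ok
  pos 22: y in {1}, choose 1; 2->1 ok
  pos 23: x in {0,2}, choose 0; 1->0 ok
  pos 24: x in {0,2}, choose 0; 0->0 ok
  pos 25: y in {1}, choose 1; 0->1 ok
  pos 26: x in {0,2}, choose 2; 1->2 ok
  pos 27: y in {1}, choose 1; 2->1 ok
  pos 28: x in {0,2}, choose 0; 1->0 ok
  pos 29: y in {1}, choose 1; 0->1 ok

0,0,1,0,1,2,1,2,2,1,2,2,1,0,1,2,2,1,2,2,2,2,1,0,0,1,2,1,0,1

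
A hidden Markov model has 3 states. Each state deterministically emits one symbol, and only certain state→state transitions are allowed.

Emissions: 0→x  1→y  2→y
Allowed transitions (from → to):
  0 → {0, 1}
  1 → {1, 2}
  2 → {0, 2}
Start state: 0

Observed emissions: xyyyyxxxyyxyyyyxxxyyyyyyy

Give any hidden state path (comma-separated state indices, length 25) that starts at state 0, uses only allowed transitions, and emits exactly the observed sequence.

  0: obs=x cand={0} pick 0 [start]
  1: obs=y cand={1,2} pick 1 [0->1 ok]
  2: obs=y cand={1,2} pick 1 [1->1 ok]
  3: obs=y cand={1,2} pick 2 [1->2 ok]
  4: obs=y cand={1,2} pick 2 [2->2 ok]
  5: obs=x cand={0} pick 0 [2->0 ok]
  6: obs=x cand={0} pick 0 [0->0 ok]
  7: obs=x cand={0} pick 0 [0->0 ok]
  8: obs=y cand={1,2} pick 1 [0->1 ok]
  9: obs=y cand={1,2} pick 2 [1->2 ok]
  10: obs=x cand={0} pick 0 [2->0 ok]
  11: obs=y cand={1,2} pick 1 [0->1 ok]
  12: obs=y cand={1,2} pick 1 [1->1 ok]
  13: obs=y cand={1,2} pick 1 [1->1 ok]
  14: obs=y cand={1,2} pick 2 [1->2 ok]
  15: obs=x cand={0} pick 0 [2->0 ok]
  16: obs=x cand={0} pick 0 [0->0 ok]
  17: obs=x cand={0} pick 0 [0->0 ok]
  18: obs=y cand={1,2} pick 1 [0->1 ok]
  19: obs=y cand={1,2} pick 1 [1->1 ok]
  20: obs=y cand={1,2} pick 1 [1->1 ok]
  21: obs=y cand={1,2} pick 2 [1->2 ok]
  22: obs=y cand={1,2} pick 2 [2->2 ok]
  23: obs=y cand={1,2} pick 2 [2->2 ok]
  24: obs=y cand={1,2} pick 2 [2->2 ok]

0,1,1,2,2,0,0,0,1,2,0,1,1,1,2,0,0,0,1,1,1,2,2,2,2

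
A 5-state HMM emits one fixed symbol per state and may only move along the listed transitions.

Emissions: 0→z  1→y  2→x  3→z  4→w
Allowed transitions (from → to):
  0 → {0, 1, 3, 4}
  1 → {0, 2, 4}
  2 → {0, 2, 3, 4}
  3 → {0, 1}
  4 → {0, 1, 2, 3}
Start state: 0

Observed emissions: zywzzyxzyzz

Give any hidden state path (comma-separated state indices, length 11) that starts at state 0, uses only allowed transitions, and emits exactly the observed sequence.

0,1,4,0,3,1,2,0,1,0,0

  pos 0: z in {0,3}, choose 0; start
  pos 1: y in {1}, choose 1; 0->1 ok
  pos 2: w in {4}, choose 4; 1->4 ok
  pos 3: z in {0,3}, choose 0; 4->0 ok
  pos 4: z in {0,3}, choose 3; 0->3 ok
  pos 5: y in {1}, choose 1; 3->1 ok
  pos 6: x in {2}, choose 2; 1->2 ok
  pos 7: z in {0,3}, choose 0; 2->0 ok
  pos 8: y in {1}, choose 1; 0->1 ok
  pos 9: z in {0,3}, choose 0; 1->0 ok
  pos 10: z in {0,3}, choose 0; 0->0 ok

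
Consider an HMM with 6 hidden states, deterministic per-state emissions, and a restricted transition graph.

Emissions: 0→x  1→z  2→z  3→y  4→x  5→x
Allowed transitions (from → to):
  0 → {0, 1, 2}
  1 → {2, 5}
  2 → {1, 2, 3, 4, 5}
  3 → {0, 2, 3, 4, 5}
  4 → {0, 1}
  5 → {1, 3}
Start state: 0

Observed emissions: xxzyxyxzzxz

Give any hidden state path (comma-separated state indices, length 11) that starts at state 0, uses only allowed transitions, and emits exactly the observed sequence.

0,0,2,3,5,3,5,1,2,4,1

  0: obs=x cand={0,4,5} pick 0 [start]
  1: obs=x cand={0,4,5} pick 0 [0->0 ok]
  2: obs=z cand={1,2} pick 2 [0->2 ok]
  3: obs=y cand={3} pick 3 [2->3 ok]
  4: obs=x cand={0,4,5} pick 5 [3->5 ok]
  5: obs=y cand={3} pick 3 [5->3 ok]
  6: obs=x cand={0,4,5} pick 5 [3->5 ok]
  7: obs=z cand={1,2} pick 1 [5->1 ok]
  8: obs=z cand={1,2} pick 2 [1->2 ok]
  9: obs=x cand={0,4,5} pick 4 [2->4 ok]
  10: obs=z cand={1,2} pick 1 [4->1 ok]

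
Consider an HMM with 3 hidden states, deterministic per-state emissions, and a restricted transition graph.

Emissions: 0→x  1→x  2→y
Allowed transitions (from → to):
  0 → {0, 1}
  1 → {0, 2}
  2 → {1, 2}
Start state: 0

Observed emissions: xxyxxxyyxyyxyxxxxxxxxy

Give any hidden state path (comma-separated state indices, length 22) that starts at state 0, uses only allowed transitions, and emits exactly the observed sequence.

0,1,2,1,0,1,2,2,1,2,2,1,2,1,0,1,0,0,0,0,1,2

  pos 0: x in {0,1}, choose 0; start
  pos 1: x in {0,1}, choose 1; 0->1 ok
  pos 2: y in {2}, choose 2; 1->2 ok
  pos 3: x in {0,1}, choose 1; 2->1 ok
  pos 4: x in {0,1}, choose 0; 1->0 ok
  pos 5: x in {0,1}, choose 1; 0->1 ok
  pos 6: y in {2}, choose 2; 1->2 ok
  pos 7: y in {2}, choose 2; 2->2 ok
  pos 8: x in {0,1}, choose 1; 2->1 ok
  pos 9: y in {2}, choose 2; 1->2 ok
  pos 10: y in {2}, choose 2; 2->2 ok
  pos 11: x in {0,1}, choose 1; 2->1 ok
  pos 12: y in {2}, choose 2; 1->2 ok
  pos 13: x in {0,1}, choose 1; 2->1 ok
  pos 14: x in {0,1}, choose 0; 1->0 ok
  pos 15: x in {0,1}, choose 1; 0->1 ok
  pos 16: x in {0,1}, choose 0; 1->0 ok
  pos 17: x in {0,1}, choose 0; 0->0 ok
  pos 18: x in {0,1}, choose 0; 0->0 ok
  pos 19: x in {0,1}, choose 0; 0->0 ok
  pos 20: x in {0,1}, choose 1; 0->1 ok
  pos 21: y in {2}, choose 2; 1->2 ok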